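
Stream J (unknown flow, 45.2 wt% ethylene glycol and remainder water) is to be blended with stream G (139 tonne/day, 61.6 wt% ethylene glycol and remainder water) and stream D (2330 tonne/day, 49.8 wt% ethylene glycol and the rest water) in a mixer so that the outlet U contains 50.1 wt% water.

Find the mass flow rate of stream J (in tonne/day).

Let J be the unknown flow. Total out = 2469 + J.
water balance: 1223 + 0.548·J = 0.501·(2469 + J)
(0.548 − 0.501)·J = 0.501×2469 − 1223 = 13.933
J = 13.933 / 0.047 = 296.45 tonne/day

296.4 tonne/day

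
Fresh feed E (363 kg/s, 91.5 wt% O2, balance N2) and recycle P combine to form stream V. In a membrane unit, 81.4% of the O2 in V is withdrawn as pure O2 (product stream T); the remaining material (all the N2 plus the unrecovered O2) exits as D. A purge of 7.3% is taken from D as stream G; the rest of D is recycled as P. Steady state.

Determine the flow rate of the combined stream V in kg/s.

N2 enters only via E and leaves only via the purge: 363×0.085 = 0.073×(N2 in D), and the membrane unit passes all N2, so N2 in V = N2 in D = 422.67 kg/s.
O2 in V: m_A = 363×0.915 + (1−0.073)·(1−0.814)·m_A, so m_A = 332.15/0.8276 = 401.35 kg/s.
V = 401.35 + 422.67 = 824.02 kg/s.

824 kg/s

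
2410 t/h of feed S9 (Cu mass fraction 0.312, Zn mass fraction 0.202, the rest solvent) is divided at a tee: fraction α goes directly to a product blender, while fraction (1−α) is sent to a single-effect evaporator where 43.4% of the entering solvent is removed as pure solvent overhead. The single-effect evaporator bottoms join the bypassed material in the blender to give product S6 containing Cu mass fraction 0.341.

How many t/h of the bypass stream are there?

All 2410×0.312 = 751.92 t/h of Cu reaches S6, so S6 = 751.92/0.341 = 2205 t/h and vapour = 204.96 t/h.
The evaporator receives (1−α)·2410 of feed at 0.486 solvent and removes 0.434 of that solvent:
0.434×0.486×(1−α)×2410 = 204.96
(1−α) = 204.96/508.33 = 0.4032;  α = 0.5968.
Bypass flow = 0.5968×2410 = 1438.3 t/h.

1438 t/h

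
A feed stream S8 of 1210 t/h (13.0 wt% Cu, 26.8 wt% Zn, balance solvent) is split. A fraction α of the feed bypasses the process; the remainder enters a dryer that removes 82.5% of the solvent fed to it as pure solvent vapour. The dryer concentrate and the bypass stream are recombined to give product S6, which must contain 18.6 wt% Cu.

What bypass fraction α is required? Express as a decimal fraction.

All 1210×0.130 = 157.3 t/h of Cu reaches S6, so S6 = 157.3/0.186 = 845.7 t/h and vapour = 364.3 t/h.
The evaporator receives (1−α)·1210 of feed at 0.602 solvent and removes 0.825 of that solvent:
0.825×0.602×(1−α)×1210 = 364.3
(1−α) = 364.3/600.95 = 0.6062;  α = 0.3938.

0.394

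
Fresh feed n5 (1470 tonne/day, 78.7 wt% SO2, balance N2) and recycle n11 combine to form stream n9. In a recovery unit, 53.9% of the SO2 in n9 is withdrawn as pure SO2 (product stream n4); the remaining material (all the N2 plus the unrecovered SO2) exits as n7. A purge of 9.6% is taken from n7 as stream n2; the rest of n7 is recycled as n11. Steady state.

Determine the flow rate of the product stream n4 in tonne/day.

1069 tonne/day

SO2 in n9: m_A = 1470×0.787 + (1−0.096)·(1−0.539)·m_A, so m_A = 1156.9/0.5833 = 1983.5 tonne/day.
Product n4 = 0.539×1983.5 = 1069.1 tonne/day.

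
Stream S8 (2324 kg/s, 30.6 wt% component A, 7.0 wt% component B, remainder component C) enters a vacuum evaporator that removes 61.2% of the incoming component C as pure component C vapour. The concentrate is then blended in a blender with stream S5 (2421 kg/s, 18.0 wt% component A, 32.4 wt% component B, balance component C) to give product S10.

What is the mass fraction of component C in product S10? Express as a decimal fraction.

0.457

Vapour removed = 0.612×0.624×2324 = 887.51 kg/s; concentrate = 1436.5 kg/s.
component C reaching the mixer = 562.67 (from concentrate) + 2421×0.496 = 1763.5 kg/s.
Product flow = 1436.5 + 2421 = 3857.5 kg/s; component C fraction = 0.457.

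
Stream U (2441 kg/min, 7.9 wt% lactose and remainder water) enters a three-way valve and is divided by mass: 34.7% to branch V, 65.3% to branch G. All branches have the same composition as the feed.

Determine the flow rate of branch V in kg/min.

Branch V flow = 0.347×2441 = 847.03 kg/min.

847 kg/min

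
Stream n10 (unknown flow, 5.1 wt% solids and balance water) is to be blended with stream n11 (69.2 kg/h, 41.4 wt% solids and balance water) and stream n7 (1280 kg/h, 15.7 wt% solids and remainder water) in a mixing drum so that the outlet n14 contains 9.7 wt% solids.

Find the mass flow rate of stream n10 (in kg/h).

Let n10 be the unknown flow. Total out = 1349.2 + n10.
solids balance: 229.61 + 0.051·n10 = 0.097·(1349.2 + n10)
(0.051 − 0.097)·n10 = 0.097×1349.2 − 229.61 = -98.736
n10 = -98.736 / -0.046 = 2146.4 kg/h

2146 kg/h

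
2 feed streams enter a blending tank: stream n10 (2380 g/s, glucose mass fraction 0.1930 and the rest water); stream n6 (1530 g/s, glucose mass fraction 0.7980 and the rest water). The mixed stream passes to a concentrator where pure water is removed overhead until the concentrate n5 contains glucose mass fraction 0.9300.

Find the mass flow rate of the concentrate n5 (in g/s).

glucose entering = 2380×0.193 + 1530×0.798 = 1680.3 g/s.
All glucose reports to n5, so n5 = 1680.3/0.930 = 1806.8 g/s.

1807 g/s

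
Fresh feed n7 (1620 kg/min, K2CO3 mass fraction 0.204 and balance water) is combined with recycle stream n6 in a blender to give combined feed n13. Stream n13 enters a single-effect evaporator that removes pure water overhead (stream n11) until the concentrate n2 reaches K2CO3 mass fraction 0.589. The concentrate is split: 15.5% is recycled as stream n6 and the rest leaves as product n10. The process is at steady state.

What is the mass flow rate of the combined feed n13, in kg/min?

1723 kg/min

Overall K2CO3 balance (none leaves overhead): K2CO3 in fresh feed = K2CO3 in product, i.e. 1620×0.204 = (1−0.155)·n2·0.589.
n2 = 330.48/(0.589×0.845) = 664.01 kg/min.
Recycle n6 = 0.155×664.01 = 102.92 kg/min.
Combined feed n13 = 1620 + 102.92 = 1722.9 kg/min.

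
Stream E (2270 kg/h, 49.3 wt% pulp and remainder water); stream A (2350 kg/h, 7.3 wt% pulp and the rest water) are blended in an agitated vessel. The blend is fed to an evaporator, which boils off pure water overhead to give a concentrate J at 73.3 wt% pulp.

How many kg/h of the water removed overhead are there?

2859 kg/h

pulp entering = 2270×0.493 + 2350×0.073 = 1290.7 kg/h.
All pulp reports to J, so J = 1290.7/0.733 = 1760.8 kg/h.
Total feed = 4620 kg/h; overhead = 4620 − 1760.8 = 2859.2 kg/h.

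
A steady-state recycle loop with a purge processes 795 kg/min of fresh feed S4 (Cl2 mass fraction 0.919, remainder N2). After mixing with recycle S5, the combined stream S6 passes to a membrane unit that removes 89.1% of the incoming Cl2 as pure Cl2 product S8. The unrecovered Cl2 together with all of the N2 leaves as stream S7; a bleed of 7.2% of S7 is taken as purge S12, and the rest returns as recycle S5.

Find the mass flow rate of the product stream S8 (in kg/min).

724.2 kg/min

Cl2 in S6: m_A = 795×0.919 + (1−0.072)·(1−0.891)·m_A, so m_A = 730.61/0.8988 = 812.82 kg/min.
Product S8 = 0.891×812.82 = 724.23 kg/min.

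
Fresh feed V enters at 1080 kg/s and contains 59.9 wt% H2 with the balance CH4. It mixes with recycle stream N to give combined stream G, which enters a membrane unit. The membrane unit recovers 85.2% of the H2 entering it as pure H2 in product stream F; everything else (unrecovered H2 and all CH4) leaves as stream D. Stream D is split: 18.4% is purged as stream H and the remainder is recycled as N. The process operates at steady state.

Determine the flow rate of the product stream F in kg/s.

H2 in G: m_A = 1080×0.599 + (1−0.184)·(1−0.852)·m_A, so m_A = 646.92/0.8792 = 735.78 kg/s.
Product F = 0.852×735.78 = 626.88 kg/s.

626.9 kg/s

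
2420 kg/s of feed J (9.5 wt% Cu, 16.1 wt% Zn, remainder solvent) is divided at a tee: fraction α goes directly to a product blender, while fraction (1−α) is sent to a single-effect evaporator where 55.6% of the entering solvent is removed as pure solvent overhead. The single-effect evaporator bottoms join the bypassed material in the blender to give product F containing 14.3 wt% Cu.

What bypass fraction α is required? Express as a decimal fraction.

All 2420×0.095 = 229.9 kg/s of Cu reaches F, so F = 229.9/0.143 = 1607.7 kg/s and vapour = 812.31 kg/s.
The evaporator receives (1−α)·2420 of feed at 0.744 solvent and removes 0.556 of that solvent:
0.556×0.744×(1−α)×2420 = 812.31
(1−α) = 812.31/1001.1 = 0.8114;  α = 0.1886.

0.189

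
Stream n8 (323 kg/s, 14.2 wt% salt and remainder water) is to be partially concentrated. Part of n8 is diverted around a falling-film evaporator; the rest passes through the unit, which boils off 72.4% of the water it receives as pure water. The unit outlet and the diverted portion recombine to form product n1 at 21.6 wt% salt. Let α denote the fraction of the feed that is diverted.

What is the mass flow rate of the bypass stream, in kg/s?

144.9 kg/s

All 323×0.142 = 45.866 kg/s of salt reaches n1, so n1 = 45.866/0.216 = 212.34 kg/s and vapour = 110.66 kg/s.
The evaporator receives (1−α)·323 of feed at 0.858 water and removes 0.724 of that water:
0.724×0.858×(1−α)×323 = 110.66
(1−α) = 110.66/200.65 = 0.5515;  α = 0.4485.
Bypass flow = 0.4485×323 = 144.86 kg/s.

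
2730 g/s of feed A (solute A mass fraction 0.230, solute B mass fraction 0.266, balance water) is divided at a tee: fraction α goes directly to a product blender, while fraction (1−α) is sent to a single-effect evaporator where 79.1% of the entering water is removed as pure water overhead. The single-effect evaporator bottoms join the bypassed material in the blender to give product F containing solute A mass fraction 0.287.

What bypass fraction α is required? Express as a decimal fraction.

All 2730×0.230 = 627.9 g/s of solute A reaches F, so F = 627.9/0.287 = 2187.8 g/s and vapour = 542.2 g/s.
The evaporator receives (1−α)·2730 of feed at 0.504 water and removes 0.791 of that water:
0.791×0.504×(1−α)×2730 = 542.2
(1−α) = 542.2/1088.4 = 0.4982;  α = 0.5018.

0.502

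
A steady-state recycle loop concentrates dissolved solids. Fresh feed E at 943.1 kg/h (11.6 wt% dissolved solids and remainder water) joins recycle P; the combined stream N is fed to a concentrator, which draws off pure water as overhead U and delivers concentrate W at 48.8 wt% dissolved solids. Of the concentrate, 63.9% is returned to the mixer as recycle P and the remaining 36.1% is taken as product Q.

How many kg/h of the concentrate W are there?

Overall dissolved solids balance (none leaves overhead): dissolved solids in fresh feed = dissolved solids in product, i.e. 943.1×0.116 = (1−0.639)·W·0.488.
W = 109.4/(0.488×0.361) = 621 kg/h.

621 kg/h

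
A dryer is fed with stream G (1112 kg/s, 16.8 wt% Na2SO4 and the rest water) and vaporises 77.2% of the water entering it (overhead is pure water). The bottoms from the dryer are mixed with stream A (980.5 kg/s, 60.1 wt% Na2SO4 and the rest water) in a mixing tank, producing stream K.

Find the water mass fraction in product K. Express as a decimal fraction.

0.437

Vapour removed = 0.772×0.832×1112 = 714.24 kg/s; concentrate = 397.76 kg/s.
water reaching the mixer = 210.94 (from concentrate) + 980.5×0.399 = 602.16 kg/s.
Product flow = 397.76 + 980.5 = 1378.3 kg/s; water fraction = 0.437.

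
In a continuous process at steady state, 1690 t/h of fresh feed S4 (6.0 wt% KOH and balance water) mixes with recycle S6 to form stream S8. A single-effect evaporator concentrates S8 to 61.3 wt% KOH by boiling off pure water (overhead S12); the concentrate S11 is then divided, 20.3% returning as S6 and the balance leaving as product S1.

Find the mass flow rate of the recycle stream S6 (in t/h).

42.13 t/h

Overall KOH balance (none leaves overhead): KOH in fresh feed = KOH in product, i.e. 1690×0.060 = (1−0.203)·S11·0.613.
S11 = 101.4/(0.613×0.797) = 207.55 t/h.
Recycle S6 = 0.203×207.55 = 42.132 t/h.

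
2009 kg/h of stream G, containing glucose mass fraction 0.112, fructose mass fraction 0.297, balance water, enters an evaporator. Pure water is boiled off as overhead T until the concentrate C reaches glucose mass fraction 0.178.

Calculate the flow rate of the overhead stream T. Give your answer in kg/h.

glucose is conserved: 2009×0.112 = 225.01 kg/h all reports to the concentrate.
Concentrate = 225.01/(target fraction) = 1264.1 kg/h.
Overhead = 2009 − 1264.1 = 744.91 kg/h.

744.9 kg/h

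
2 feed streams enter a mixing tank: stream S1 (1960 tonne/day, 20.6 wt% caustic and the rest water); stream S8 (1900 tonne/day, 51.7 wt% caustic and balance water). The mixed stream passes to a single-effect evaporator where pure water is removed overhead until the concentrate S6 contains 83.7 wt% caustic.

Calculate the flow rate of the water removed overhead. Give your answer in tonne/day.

2204 tonne/day

caustic entering = 1960×0.206 + 1900×0.517 = 1386.1 tonne/day.
All caustic reports to S6, so S6 = 1386.1/0.837 = 1656 tonne/day.
Total feed = 3860 tonne/day; overhead = 3860 − 1656 = 2204 tonne/day.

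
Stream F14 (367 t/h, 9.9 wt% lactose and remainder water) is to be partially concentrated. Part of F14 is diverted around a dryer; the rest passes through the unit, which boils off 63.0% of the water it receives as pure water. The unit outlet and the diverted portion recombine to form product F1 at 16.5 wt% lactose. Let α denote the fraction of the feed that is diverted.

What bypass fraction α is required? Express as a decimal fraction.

0.295

All 367×0.099 = 36.333 t/h of lactose reaches F1, so F1 = 36.333/0.165 = 220.2 t/h and vapour = 146.8 t/h.
The evaporator receives (1−α)·367 of feed at 0.901 water and removes 0.630 of that water:
0.630×0.901×(1−α)×367 = 146.8
(1−α) = 146.8/208.32 = 0.7047;  α = 0.2953.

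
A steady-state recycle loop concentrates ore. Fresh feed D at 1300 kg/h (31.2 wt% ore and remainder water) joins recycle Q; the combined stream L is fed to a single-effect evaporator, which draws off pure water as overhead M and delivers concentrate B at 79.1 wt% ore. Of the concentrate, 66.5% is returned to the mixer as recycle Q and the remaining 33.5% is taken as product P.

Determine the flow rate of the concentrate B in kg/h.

Overall ore balance (none leaves overhead): ore in fresh feed = ore in product, i.e. 1300×0.312 = (1−0.665)·B·0.791.
B = 405.6/(0.791×0.335) = 1530.7 kg/h.

1531 kg/h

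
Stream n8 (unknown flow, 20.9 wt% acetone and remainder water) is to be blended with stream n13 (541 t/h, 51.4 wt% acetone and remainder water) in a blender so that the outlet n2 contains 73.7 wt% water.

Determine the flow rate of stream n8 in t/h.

2515 t/h

Let n8 be the unknown flow. Total out = 541 + n8.
water balance: 262.93 + 0.791·n8 = 0.737·(541 + n8)
(0.791 − 0.737)·n8 = 0.737×541 − 262.93 = 135.79
n8 = 135.79 / 0.054 = 2514.6 t/h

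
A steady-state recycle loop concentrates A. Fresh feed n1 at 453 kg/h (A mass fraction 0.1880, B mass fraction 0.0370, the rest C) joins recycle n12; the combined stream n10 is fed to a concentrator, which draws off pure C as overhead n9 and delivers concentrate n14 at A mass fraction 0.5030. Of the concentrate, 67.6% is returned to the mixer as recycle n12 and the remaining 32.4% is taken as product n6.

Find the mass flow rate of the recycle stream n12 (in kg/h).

Overall A balance (none leaves overhead): A in fresh feed = A in product, i.e. 453×0.188 = (1−0.676)·n14·0.503.
n14 = 85.164/(0.503×0.324) = 522.57 kg/h.
Recycle n12 = 0.676×522.57 = 353.26 kg/h.

353.3 kg/h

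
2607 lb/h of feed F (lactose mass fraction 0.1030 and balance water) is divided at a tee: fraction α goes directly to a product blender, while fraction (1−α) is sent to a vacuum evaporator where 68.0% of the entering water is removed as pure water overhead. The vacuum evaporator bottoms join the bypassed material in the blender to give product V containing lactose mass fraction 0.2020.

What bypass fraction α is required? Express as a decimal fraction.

All 2607×0.103 = 268.52 lb/h of lactose reaches V, so V = 268.52/0.202 = 1329.3 lb/h and vapour = 1277.7 lb/h.
The evaporator receives (1−α)·2607 of feed at 0.897 water and removes 0.680 of that water:
0.680×0.897×(1−α)×2607 = 1277.7
(1−α) = 1277.7/1590.2 = 0.8035;  α = 0.1965.

0.197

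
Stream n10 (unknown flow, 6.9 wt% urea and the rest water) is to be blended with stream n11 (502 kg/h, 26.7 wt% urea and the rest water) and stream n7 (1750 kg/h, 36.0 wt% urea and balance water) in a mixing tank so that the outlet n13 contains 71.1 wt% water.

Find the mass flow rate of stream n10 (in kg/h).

Let n10 be the unknown flow. Total out = 2252 + n10.
water balance: 1488 + 0.931·n10 = 0.711·(2252 + n10)
(0.931 − 0.711)·n10 = 0.711×2252 − 1488 = 113.21
n10 = 113.21 / 0.220 = 514.57 kg/h

514.6 kg/h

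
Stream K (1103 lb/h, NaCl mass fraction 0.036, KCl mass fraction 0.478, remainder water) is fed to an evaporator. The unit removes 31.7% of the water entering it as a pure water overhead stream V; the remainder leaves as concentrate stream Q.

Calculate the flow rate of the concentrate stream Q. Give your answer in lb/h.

933.1 lb/h

water entering = 1103×0.486 = 536.06 lb/h; overhead removed = 0.317×536.06 = 169.93 lb/h.
Concentrate = 1103 − 169.93 = 933.07 lb/h.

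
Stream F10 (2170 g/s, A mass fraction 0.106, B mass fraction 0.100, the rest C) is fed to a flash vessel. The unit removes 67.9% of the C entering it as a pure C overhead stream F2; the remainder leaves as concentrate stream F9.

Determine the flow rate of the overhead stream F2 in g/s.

C entering = 2170×0.794 = 1723 g/s; overhead removed = 0.679×1723 = 1169.9 g/s.

1170 g/s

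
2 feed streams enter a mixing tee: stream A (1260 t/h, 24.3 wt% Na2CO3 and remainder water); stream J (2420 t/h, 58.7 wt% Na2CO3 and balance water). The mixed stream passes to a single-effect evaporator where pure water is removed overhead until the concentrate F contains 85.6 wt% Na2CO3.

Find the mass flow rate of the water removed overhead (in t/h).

Na2CO3 entering = 1260×0.243 + 2420×0.587 = 1726.7 t/h.
All Na2CO3 reports to F, so F = 1726.7/0.856 = 2017.2 t/h.
Total feed = 3680 t/h; overhead = 3680 − 2017.2 = 1662.8 t/h.

1663 t/h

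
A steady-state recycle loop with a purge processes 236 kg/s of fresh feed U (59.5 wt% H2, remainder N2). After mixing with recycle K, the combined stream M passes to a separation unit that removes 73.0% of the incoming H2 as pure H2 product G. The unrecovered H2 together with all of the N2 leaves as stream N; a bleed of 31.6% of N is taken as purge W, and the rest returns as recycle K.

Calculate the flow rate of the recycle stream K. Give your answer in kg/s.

238.7 kg/s

N2 enters only via U and leaves only via the purge: 236×0.405 = 0.316×(N2 in N), and the separation unit passes all N2, so N2 in M = N2 in N = 302.47 kg/s.
H2 in M: m_A = 236×0.595 + (1−0.316)·(1−0.730)·m_A, so m_A = 140.42/0.8153 = 172.23 kg/s.
N = (1−0.730)×172.23 + 302.47 = 348.97 kg/s.
Recycle K = (1−0.316)×348.97 = 238.7 kg/s.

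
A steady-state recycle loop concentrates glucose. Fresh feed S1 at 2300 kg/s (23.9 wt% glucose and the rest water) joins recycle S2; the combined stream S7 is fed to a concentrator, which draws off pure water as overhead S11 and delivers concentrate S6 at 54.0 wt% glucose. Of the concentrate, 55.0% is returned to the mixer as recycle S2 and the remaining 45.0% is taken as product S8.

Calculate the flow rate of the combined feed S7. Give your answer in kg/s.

3544 kg/s

Overall glucose balance (none leaves overhead): glucose in fresh feed = glucose in product, i.e. 2300×0.239 = (1−0.550)·S6·0.540.
S6 = 549.7/(0.540×0.450) = 2262.1 kg/s.
Recycle S2 = 0.550×2262.1 = 1244.2 kg/s.
Combined feed S7 = 2300 + 1244.2 = 3544.2 kg/s.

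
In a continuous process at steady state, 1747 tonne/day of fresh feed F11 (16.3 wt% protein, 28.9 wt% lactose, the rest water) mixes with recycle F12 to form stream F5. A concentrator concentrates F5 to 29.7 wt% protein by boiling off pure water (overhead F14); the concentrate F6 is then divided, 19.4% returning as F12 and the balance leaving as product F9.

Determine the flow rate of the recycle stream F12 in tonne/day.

230.8 tonne/day

Overall protein balance (none leaves overhead): protein in fresh feed = protein in product, i.e. 1747×0.163 = (1−0.194)·F6·0.297.
F6 = 284.76/(0.297×0.806) = 1189.6 tonne/day.
Recycle F12 = 0.194×1189.6 = 230.78 tonne/day.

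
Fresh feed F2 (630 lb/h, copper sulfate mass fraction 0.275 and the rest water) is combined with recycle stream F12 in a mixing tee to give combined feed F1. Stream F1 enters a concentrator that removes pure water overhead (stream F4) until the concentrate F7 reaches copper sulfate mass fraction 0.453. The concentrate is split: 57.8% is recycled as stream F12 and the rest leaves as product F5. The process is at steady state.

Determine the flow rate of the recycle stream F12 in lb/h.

523.8 lb/h

Overall copper sulfate balance (none leaves overhead): copper sulfate in fresh feed = copper sulfate in product, i.e. 630×0.275 = (1−0.578)·F7·0.453.
F7 = 173.25/(0.453×0.422) = 906.28 lb/h.
Recycle F12 = 0.578×906.28 = 523.83 lb/h.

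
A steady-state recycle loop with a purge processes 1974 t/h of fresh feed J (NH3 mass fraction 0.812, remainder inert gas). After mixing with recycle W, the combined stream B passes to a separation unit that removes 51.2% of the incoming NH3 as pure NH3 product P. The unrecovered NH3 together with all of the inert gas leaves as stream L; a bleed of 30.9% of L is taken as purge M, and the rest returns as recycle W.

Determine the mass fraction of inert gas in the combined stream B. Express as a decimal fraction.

inert gas enters only via J and leaves only via the purge: 1974×0.188 = 0.309×(inert gas in L), and the separation unit passes all inert gas, so inert gas in B = inert gas in L = 1201 t/h.
NH3 in B: m_A = 1974×0.812 + (1−0.309)·(1−0.512)·m_A, so m_A = 1602.9/0.6628 = 2418.4 t/h.
B = 2418.4 + 1201 = 3619.4 t/h.
inert gas fraction in B = 1201/3619.4 = 0.332.

0.332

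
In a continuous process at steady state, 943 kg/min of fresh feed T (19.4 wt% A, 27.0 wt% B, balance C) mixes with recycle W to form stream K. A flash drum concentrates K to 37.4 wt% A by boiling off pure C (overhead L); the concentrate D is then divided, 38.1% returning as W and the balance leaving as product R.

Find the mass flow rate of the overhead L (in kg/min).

453.9 kg/min

Overall A balance (none leaves overhead): A in fresh feed = A in product, i.e. 943×0.194 = (1−0.381)·D·0.374.
D = 182.94/(0.374×0.619) = 790.23 kg/min.
Recycle W = 0.381×790.23 = 301.08 kg/min.
Combined feed K = 943 + 301.08 = 1244.1 kg/min.
Overhead L = K − D = 1244.1 − 790.23 = 453.85 kg/min.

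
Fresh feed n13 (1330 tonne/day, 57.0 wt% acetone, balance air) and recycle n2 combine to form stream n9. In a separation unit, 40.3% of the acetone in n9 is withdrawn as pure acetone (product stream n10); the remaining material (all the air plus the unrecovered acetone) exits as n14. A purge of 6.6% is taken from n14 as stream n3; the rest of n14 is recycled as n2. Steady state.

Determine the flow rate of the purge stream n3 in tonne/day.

air enters only via n13 and leaves only via the purge: 1330×0.430 = 0.066×(air in n14), and the separation unit passes all air, so air in n9 = air in n14 = 8665.2 tonne/day.
acetone in n9: m_A = 1330×0.570 + (1−0.066)·(1−0.403)·m_A, so m_A = 758.1/0.4424 = 1713.6 tonne/day.
n14 = (1−0.403)×1713.6 + 8665.2 = 9688.2 tonne/day.
Purge n3 = 0.066×9688.2 = 639.42 tonne/day.

639.4 tonne/day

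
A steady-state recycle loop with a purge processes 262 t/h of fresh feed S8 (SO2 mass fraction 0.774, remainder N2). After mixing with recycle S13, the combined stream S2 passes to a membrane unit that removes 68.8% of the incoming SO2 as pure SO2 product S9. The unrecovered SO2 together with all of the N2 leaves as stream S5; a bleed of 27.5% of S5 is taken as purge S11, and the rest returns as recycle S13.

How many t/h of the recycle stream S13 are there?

N2 enters only via S8 and leaves only via the purge: 262×0.226 = 0.275×(N2 in S5), and the membrane unit passes all N2, so N2 in S2 = N2 in S5 = 215.32 t/h.
SO2 in S2: m_A = 262×0.774 + (1−0.275)·(1−0.688)·m_A, so m_A = 202.79/0.7738 = 262.07 t/h.
S5 = (1−0.688)×262.07 + 215.32 = 297.08 t/h.
Recycle S13 = (1−0.275)×297.08 = 215.38 t/h.

215.4 t/h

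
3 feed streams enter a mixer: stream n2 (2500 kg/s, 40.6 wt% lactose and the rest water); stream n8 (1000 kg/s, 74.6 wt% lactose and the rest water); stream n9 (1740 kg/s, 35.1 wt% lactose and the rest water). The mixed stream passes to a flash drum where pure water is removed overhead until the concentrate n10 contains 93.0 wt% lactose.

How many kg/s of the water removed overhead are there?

2690 kg/s

lactose entering = 2500×0.406 + 1000×0.746 + 1740×0.351 = 2371.7 kg/s.
All lactose reports to n10, so n10 = 2371.7/0.930 = 2550.3 kg/s.
Total feed = 5240 kg/s; overhead = 5240 − 2550.3 = 2689.7 kg/s.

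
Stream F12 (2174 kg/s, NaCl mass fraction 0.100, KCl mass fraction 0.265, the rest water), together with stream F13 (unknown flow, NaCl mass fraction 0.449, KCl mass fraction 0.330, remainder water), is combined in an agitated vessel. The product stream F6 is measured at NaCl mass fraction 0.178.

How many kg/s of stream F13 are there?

Let F13 be the unknown flow. Total out = 2174 + F13.
NaCl balance: 217.4 + 0.449·F13 = 0.178·(2174 + F13)
(0.449 − 0.178)·F13 = 0.178×2174 − 217.4 = 169.57
F13 = 169.57 / 0.271 = 625.73 kg/s

625.7 kg/s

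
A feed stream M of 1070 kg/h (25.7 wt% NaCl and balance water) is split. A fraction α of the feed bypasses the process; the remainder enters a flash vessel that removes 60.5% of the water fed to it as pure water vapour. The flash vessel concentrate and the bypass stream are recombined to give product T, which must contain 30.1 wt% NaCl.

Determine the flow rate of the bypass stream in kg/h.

All 1070×0.257 = 274.99 kg/h of NaCl reaches T, so T = 274.99/0.301 = 913.59 kg/h and vapour = 156.41 kg/h.
The evaporator receives (1−α)·1070 of feed at 0.743 water and removes 0.605 of that water:
0.605×0.743×(1−α)×1070 = 156.41
(1−α) = 156.41/480.98 = 0.3252;  α = 0.6748.
Bypass flow = 0.6748×1070 = 722.04 kg/h.

722 kg/h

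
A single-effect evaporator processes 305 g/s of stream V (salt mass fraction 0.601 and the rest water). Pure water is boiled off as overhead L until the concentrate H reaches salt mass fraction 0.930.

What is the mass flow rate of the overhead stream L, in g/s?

salt is conserved: 305×0.601 = 183.31 g/s all reports to the concentrate.
Concentrate = 183.31/(target fraction) = 197.1 g/s.
Overhead = 305 − 197.1 = 107.9 g/s.

107.9 g/s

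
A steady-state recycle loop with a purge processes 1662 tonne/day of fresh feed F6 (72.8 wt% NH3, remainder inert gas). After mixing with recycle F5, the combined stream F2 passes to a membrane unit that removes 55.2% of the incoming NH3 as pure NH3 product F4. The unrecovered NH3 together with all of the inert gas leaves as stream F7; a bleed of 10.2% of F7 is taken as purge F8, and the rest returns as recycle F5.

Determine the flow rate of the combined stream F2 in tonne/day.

inert gas enters only via F6 and leaves only via the purge: 1662×0.272 = 0.102×(inert gas in F7), and the membrane unit passes all inert gas, so inert gas in F2 = inert gas in F7 = 4432 tonne/day.
NH3 in F2: m_A = 1662×0.728 + (1−0.102)·(1−0.552)·m_A, so m_A = 1209.9/0.5977 = 2024.3 tonne/day.
F2 = 2024.3 + 4432 = 6456.3 tonne/day.

6456 tonne/day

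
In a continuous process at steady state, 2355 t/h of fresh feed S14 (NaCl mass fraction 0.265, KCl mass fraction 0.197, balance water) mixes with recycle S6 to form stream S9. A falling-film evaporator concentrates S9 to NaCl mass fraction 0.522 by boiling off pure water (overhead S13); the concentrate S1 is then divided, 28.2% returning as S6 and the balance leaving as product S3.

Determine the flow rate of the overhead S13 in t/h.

Overall NaCl balance (none leaves overhead): NaCl in fresh feed = NaCl in product, i.e. 2355×0.265 = (1−0.282)·S1·0.522.
S1 = 624.08/(0.522×0.718) = 1665.1 t/h.
Recycle S6 = 0.282×1665.1 = 469.56 t/h.
Combined feed S9 = 2355 + 469.56 = 2824.6 t/h.
Overhead S13 = S9 − S1 = 2824.6 − 1665.1 = 1159.5 t/h.

1159 t/h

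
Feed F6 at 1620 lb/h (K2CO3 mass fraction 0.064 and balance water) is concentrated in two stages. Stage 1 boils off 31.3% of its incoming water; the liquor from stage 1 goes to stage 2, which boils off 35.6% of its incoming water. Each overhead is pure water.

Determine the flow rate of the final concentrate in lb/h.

water in feed = 1620×0.936 = 1516.3 lb/h.
After stage 1: water left = (1−0.313)×1516.3 = 1041.7; stream total = 1145.4 lb/h.
After stage 2: water left = (1−0.356)×1041.7 = 670.86; final concentrate = 774.54 lb/h.

774.5 lb/h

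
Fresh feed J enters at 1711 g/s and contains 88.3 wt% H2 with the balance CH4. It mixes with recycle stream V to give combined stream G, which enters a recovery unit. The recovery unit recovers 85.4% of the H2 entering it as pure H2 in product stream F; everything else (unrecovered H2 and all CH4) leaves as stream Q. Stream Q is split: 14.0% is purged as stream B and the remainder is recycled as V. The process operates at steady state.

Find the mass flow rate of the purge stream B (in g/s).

235.5 g/s

CH4 enters only via J and leaves only via the purge: 1711×0.117 = 0.140×(CH4 in Q), and the recovery unit passes all CH4, so CH4 in G = CH4 in Q = 1429.9 g/s.
H2 in G: m_A = 1711×0.883 + (1−0.140)·(1−0.854)·m_A, so m_A = 1510.8/0.8744 = 1727.7 g/s.
Q = (1−0.854)×1727.7 + 1429.9 = 1682.2 g/s.
Purge B = 0.140×1682.2 = 235.5 g/s.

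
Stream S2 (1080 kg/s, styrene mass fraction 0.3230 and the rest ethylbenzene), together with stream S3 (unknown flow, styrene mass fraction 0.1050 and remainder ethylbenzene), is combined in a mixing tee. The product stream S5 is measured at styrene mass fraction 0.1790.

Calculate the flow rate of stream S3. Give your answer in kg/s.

Let S3 be the unknown flow. Total out = 1080 + S3.
styrene balance: 348.84 + 0.105·S3 = 0.179·(1080 + S3)
(0.105 − 0.179)·S3 = 0.179×1080 − 348.84 = -155.52
S3 = -155.52 / -0.074 = 2101.6 kg/s

2102 kg/s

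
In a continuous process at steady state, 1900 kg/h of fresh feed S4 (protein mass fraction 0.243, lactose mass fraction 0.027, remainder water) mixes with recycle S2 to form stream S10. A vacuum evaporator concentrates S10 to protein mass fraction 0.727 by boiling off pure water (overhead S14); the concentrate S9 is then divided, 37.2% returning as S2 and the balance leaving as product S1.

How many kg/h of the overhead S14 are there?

1265 kg/h

Overall protein balance (none leaves overhead): protein in fresh feed = protein in product, i.e. 1900×0.243 = (1−0.372)·S9·0.727.
S9 = 461.7/(0.727×0.628) = 1011.3 kg/h.
Recycle S2 = 0.372×1011.3 = 376.19 kg/h.
Combined feed S10 = 1900 + 376.19 = 2276.2 kg/h.
Overhead S14 = S10 − S9 = 2276.2 − 1011.3 = 1264.9 kg/h.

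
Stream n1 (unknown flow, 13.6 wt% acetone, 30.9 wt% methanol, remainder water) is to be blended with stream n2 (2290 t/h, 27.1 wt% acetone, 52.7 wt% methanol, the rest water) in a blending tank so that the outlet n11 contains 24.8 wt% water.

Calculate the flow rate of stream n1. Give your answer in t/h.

343.1 t/h

Let n1 be the unknown flow. Total out = 2290 + n1.
water balance: 462.58 + 0.555·n1 = 0.248·(2290 + n1)
(0.555 − 0.248)·n1 = 0.248×2290 − 462.58 = 105.34
n1 = 105.34 / 0.307 = 343.13 t/h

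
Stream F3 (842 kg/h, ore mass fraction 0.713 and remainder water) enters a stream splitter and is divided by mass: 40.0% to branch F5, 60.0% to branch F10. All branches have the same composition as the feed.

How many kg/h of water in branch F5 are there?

Branch F5 total = 0.400×842 = 336.8 kg/h.
water in F5 = 0.287×336.8 = 96.662 kg/h.

96.66 kg/h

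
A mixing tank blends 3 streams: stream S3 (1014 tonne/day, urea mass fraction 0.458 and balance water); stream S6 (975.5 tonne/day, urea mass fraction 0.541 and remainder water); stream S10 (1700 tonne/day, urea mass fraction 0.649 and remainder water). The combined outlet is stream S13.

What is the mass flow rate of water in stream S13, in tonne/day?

1594 tonne/day

water out = water in = 1014×0.542 + 975.5×0.459 + 1700×0.351 = 1594 tonne/day.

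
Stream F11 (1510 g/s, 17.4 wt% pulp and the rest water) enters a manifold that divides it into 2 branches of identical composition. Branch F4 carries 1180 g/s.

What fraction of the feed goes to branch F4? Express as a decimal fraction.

Fraction to F4 = 1180/1510 = 0.7815.

0.781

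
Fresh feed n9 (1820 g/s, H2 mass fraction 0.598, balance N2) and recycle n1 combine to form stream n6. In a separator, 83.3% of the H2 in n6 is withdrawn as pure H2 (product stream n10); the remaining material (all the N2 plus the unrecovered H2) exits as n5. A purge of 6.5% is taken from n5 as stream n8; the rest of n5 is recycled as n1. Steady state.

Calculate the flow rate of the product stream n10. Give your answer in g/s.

1074 g/s

H2 in n6: m_A = 1820×0.598 + (1−0.065)·(1−0.833)·m_A, so m_A = 1088.4/0.8439 = 1289.7 g/s.
Product n10 = 0.833×1289.7 = 1074.4 g/s.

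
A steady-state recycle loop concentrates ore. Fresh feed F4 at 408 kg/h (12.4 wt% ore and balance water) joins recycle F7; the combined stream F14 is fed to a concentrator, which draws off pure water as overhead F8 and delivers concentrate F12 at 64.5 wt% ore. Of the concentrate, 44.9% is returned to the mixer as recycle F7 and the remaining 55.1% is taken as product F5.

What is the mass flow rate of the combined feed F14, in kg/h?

Overall ore balance (none leaves overhead): ore in fresh feed = ore in product, i.e. 408×0.124 = (1−0.449)·F12·0.645.
F12 = 50.592/(0.645×0.551) = 142.35 kg/h.
Recycle F7 = 0.449×142.35 = 63.917 kg/h.
Combined feed F14 = 408 + 63.917 = 471.92 kg/h.

471.9 kg/h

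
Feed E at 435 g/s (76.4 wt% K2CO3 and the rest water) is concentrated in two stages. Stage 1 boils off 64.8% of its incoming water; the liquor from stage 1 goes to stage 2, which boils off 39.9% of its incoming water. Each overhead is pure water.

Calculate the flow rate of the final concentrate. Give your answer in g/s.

water in feed = 435×0.236 = 102.66 g/s.
After stage 1: water left = (1−0.648)×102.66 = 36.136; stream total = 368.48 g/s.
After stage 2: water left = (1−0.399)×36.136 = 21.718; final concentrate = 354.06 g/s.

354.1 g/s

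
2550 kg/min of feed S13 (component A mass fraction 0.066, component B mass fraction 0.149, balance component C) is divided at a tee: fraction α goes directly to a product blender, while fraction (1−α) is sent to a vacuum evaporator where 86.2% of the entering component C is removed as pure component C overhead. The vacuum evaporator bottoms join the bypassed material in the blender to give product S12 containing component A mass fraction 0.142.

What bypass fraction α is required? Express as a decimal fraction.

All 2550×0.066 = 168.3 kg/min of component A reaches S12, so S12 = 168.3/0.142 = 1185.2 kg/min and vapour = 1364.8 kg/min.
The evaporator receives (1−α)·2550 of feed at 0.785 component C and removes 0.862 of that component C:
0.862×0.785×(1−α)×2550 = 1364.8
(1−α) = 1364.8/1725.5 = 0.7909;  α = 0.2091.

0.209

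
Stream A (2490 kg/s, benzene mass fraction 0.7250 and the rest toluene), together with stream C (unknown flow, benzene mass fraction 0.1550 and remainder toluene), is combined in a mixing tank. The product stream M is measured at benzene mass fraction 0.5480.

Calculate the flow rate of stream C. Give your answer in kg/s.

1121 kg/s

Let C be the unknown flow. Total out = 2490 + C.
benzene balance: 1805.2 + 0.155·C = 0.548·(2490 + C)
(0.155 − 0.548)·C = 0.548×2490 − 1805.2 = -440.73
C = -440.73 / -0.393 = 1121.5 kg/s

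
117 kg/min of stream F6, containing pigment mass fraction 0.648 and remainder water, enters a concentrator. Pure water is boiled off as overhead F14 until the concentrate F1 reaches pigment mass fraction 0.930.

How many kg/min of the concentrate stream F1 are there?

pigment is conserved: 117×0.648 = 75.816 kg/min all reports to the concentrate.
Concentrate = 75.816/(target fraction) = 81.523 kg/min.

81.52 kg/min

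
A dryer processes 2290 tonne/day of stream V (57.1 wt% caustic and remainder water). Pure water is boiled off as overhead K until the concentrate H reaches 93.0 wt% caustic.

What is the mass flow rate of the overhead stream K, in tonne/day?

884 tonne/day

caustic is conserved: 2290×0.571 = 1307.6 tonne/day all reports to the concentrate.
Concentrate = 1307.6/(target fraction) = 1406 tonne/day.
Overhead = 2290 − 1406 = 883.99 tonne/day.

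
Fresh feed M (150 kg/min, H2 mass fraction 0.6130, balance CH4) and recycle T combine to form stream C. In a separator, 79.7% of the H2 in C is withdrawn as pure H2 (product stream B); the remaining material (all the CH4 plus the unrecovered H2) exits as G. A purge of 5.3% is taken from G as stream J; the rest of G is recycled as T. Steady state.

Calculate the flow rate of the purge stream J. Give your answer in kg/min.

59.27 kg/min

CH4 enters only via M and leaves only via the purge: 150×0.387 = 0.053×(CH4 in G), and the separator passes all CH4, so CH4 in C = CH4 in G = 1095.3 kg/min.
H2 in C: m_A = 150×0.613 + (1−0.053)·(1−0.797)·m_A, so m_A = 91.95/0.8078 = 113.83 kg/min.
G = (1−0.797)×113.83 + 1095.3 = 1118.4 kg/min.
Purge J = 0.053×1118.4 = 59.275 kg/min.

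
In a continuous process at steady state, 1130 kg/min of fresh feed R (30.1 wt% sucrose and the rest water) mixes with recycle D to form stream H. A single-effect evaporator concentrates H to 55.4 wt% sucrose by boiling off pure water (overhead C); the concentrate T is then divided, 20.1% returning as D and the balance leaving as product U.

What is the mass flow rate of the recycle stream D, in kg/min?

154.4 kg/min

Overall sucrose balance (none leaves overhead): sucrose in fresh feed = sucrose in product, i.e. 1130×0.301 = (1−0.201)·T·0.554.
T = 340.13/(0.554×0.799) = 768.4 kg/min.
Recycle D = 0.201×768.4 = 154.45 kg/min.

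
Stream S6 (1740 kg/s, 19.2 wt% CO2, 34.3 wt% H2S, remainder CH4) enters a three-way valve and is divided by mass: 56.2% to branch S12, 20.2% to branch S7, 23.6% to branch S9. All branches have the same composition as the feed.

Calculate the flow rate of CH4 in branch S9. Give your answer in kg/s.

190.9 kg/s

Branch S9 total = 0.236×1740 = 410.64 kg/s.
CH4 in S9 = 0.465×410.64 = 190.95 kg/s.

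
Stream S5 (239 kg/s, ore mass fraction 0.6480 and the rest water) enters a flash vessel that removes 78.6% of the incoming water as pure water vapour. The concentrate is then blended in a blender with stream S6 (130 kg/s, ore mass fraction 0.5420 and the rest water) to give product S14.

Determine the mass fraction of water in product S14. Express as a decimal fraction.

Vapour removed = 0.786×0.352×239 = 66.125 kg/s; concentrate = 172.88 kg/s.
water reaching the mixer = 18.003 (from concentrate) + 130×0.458 = 77.543 kg/s.
Product flow = 172.88 + 130 = 302.88 kg/s; water fraction = 0.2560.

0.2560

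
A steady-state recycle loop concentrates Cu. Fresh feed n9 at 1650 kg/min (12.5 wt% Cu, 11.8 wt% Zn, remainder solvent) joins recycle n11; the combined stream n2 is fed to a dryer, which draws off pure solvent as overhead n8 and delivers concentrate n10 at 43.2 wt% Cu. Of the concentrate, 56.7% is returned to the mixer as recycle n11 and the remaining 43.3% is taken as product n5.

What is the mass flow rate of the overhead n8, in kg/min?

Overall Cu balance (none leaves overhead): Cu in fresh feed = Cu in product, i.e. 1650×0.125 = (1−0.567)·n10·0.432.
n10 = 206.25/(0.432×0.433) = 1102.6 kg/min.
Recycle n11 = 0.567×1102.6 = 625.18 kg/min.
Combined feed n2 = 1650 + 625.18 = 2275.2 kg/min.
Overhead n8 = n2 − n10 = 2275.2 − 1102.6 = 1172.6 kg/min.

1173 kg/min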